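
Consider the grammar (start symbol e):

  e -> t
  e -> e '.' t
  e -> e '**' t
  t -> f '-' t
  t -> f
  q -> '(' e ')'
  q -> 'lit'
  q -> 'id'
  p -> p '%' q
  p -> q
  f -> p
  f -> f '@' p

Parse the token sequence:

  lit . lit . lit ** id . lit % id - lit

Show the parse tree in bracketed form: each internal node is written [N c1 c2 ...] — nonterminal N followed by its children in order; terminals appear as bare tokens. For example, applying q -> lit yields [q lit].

[e [e [e [e [e [t [f [p [q lit]]]]] . [t [f [p [q lit]]]]] . [t [f [p [q lit]]]]] ** [t [f [p [q id]]]]] . [t [f [p [p [q lit]] % [q id]]] - [t [f [p [q lit]]]]]]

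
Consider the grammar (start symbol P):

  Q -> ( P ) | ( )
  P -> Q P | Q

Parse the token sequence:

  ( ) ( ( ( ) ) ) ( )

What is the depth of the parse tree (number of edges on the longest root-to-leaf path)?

[P [Q ( )] [P [Q ( [P [Q ( [P [Q ( )]] )]] )] [P [Q ( )]]]]

7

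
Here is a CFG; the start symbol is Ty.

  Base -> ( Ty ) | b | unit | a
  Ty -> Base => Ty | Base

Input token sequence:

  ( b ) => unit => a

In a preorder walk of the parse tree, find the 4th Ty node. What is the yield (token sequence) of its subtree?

a

[Ty [Base ( [Ty [Base b]] )] => [Ty [Base unit] => [Ty [Base a]]]]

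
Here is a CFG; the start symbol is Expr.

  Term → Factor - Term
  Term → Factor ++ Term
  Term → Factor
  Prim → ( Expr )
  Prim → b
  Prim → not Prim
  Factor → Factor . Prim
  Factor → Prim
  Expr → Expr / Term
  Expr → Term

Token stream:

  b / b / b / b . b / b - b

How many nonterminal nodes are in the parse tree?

[Expr [Expr [Expr [Expr [Expr [Term [Factor [Prim b]]]] / [Term [Factor [Prim b]]]] / [Term [Factor [Prim b]]]] / [Term [Factor [Factor [Prim b]] . [Prim b]]]] / [Term [Factor [Prim b]] - [Term [Factor [Prim b]]]]]

25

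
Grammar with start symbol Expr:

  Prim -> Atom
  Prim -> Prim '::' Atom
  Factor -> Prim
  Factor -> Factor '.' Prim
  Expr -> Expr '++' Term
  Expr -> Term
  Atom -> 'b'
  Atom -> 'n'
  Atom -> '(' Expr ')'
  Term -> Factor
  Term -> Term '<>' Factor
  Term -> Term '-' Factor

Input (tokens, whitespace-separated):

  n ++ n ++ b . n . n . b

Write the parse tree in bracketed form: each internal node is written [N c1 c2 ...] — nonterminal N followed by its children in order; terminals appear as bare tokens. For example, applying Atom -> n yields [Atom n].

[Expr [Expr [Expr [Term [Factor [Prim [Atom n]]]]] ++ [Term [Factor [Prim [Atom n]]]]] ++ [Term [Factor [Factor [Factor [Factor [Prim [Atom b]]] . [Prim [Atom n]]] . [Prim [Atom n]]] . [Prim [Atom b]]]]]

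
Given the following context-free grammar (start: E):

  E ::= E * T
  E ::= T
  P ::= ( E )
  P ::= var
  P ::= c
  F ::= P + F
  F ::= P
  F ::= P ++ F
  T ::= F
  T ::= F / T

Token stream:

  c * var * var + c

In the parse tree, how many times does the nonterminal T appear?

[E [E [E [T [F [P c]]]] * [T [F [P var]]]] * [T [F [P var] + [F [P c]]]]]

3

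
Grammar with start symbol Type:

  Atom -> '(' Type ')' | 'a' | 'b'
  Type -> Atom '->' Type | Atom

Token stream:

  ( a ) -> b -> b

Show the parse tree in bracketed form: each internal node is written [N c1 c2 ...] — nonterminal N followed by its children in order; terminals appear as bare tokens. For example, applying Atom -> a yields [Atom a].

[Type [Atom ( [Type [Atom a]] )] -> [Type [Atom b] -> [Type [Atom b]]]]

Type
Atom -> Type
( Type ) -> Type
( Atom ) -> Type
( a ) -> Type
( a ) -> Atom -> Type
( a ) -> b -> Type
( a ) -> b -> Atom
( a ) -> b -> b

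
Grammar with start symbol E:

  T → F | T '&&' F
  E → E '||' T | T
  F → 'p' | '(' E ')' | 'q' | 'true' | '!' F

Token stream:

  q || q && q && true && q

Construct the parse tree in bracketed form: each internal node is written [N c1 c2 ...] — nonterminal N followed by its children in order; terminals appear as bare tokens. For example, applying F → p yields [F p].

E
E || T
T || T
F || T
q || T
q || T && F
q || T && F && F
q || T && F && F && F
q || F && F && F && F
q || q && F && F && F
q || q && q && F && F
q || q && q && true && F
q || q && q && true && q

[E [E [T [F q]]] || [T [T [T [T [F q]] && [F q]] && [F true]] && [F q]]]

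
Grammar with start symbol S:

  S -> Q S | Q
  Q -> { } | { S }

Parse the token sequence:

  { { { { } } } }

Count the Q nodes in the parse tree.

4

[S [Q { [S [Q { [S [Q { [S [Q { }]] }]] }]] }]]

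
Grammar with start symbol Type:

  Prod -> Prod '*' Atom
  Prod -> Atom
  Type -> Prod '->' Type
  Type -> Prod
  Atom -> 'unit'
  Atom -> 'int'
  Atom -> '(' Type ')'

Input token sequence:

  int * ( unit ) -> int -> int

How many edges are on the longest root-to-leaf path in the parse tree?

6

[Type [Prod [Prod [Atom int]] * [Atom ( [Type [Prod [Atom unit]]] )]] -> [Type [Prod [Atom int]] -> [Type [Prod [Atom int]]]]]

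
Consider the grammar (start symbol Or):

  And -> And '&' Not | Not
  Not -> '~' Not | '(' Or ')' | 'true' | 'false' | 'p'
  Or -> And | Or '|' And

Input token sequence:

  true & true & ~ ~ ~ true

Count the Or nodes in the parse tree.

[Or [And [And [And [Not true]] & [Not true]] & [Not ~ [Not ~ [Not ~ [Not true]]]]]]

1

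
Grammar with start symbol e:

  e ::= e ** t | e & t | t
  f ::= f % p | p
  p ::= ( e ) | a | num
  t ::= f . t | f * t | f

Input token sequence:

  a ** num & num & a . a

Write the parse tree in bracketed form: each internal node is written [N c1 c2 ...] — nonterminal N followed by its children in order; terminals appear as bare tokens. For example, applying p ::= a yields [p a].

[e [e [e [e [t [f [p a]]]] ** [t [f [p num]]]] & [t [f [p num]]]] & [t [f [p a]] . [t [f [p a]]]]]

e
e & t
e & t & t
e ** t & t & t
t ** t & t & t
f ** t & t & t
p ** t & t & t
a ** t & t & t
a ** f & t & t
a ** p & t & t
a ** num & t & t
a ** num & f & t
a ** num & p & t
a ** num & num & t
a ** num & num & f . t
a ** num & num & p . t
a ** num & num & a . t
a ** num & num & a . f
a ** num & num & a . p
a ** num & num & a . a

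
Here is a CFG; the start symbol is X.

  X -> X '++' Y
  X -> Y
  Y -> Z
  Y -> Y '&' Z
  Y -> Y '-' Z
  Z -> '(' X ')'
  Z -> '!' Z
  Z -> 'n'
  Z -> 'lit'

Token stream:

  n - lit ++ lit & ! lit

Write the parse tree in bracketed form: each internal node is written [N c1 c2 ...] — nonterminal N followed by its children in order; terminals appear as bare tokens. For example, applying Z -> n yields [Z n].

X
X ++ Y
Y ++ Y
Y - Z ++ Y
Z - Z ++ Y
n - Z ++ Y
n - lit ++ Y
n - lit ++ Y & Z
n - lit ++ Z & Z
n - lit ++ lit & Z
n - lit ++ lit & ! Z
n - lit ++ lit & ! lit

[X [X [Y [Y [Z n]] - [Z lit]]] ++ [Y [Y [Z lit]] & [Z ! [Z lit]]]]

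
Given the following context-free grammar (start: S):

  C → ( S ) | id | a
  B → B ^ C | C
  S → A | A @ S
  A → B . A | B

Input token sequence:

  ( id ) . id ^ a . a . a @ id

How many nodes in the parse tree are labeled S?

3

[S [A [B [C ( [S [A [B [C id]]]] )]] . [A [B [B [C id]] ^ [C a]] . [A [B [C a]] . [A [B [C a]]]]]] @ [S [A [B [C id]]]]]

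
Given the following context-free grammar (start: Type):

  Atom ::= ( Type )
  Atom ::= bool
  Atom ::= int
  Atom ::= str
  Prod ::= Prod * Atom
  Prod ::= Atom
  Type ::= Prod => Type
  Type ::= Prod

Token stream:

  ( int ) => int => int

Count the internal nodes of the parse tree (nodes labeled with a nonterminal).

[Type [Prod [Atom ( [Type [Prod [Atom int]]] )]] => [Type [Prod [Atom int]] => [Type [Prod [Atom int]]]]]

12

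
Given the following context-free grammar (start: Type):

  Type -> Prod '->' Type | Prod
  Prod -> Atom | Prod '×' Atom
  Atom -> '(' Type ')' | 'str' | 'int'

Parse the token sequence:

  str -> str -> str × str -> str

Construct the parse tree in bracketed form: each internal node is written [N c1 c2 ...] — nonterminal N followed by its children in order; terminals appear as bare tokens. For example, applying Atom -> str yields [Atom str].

[Type [Prod [Atom str]] -> [Type [Prod [Atom str]] -> [Type [Prod [Prod [Atom str]] × [Atom str]] -> [Type [Prod [Atom str]]]]]]

Type
Prod -> Type
Atom -> Type
str -> Type
str -> Prod -> Type
str -> Atom -> Type
str -> str -> Type
str -> str -> Prod -> Type
str -> str -> Prod × Atom -> Type
str -> str -> Atom × Atom -> Type
str -> str -> str × Atom -> Type
str -> str -> str × str -> Type
str -> str -> str × str -> Prod
str -> str -> str × str -> Atom
str -> str -> str × str -> str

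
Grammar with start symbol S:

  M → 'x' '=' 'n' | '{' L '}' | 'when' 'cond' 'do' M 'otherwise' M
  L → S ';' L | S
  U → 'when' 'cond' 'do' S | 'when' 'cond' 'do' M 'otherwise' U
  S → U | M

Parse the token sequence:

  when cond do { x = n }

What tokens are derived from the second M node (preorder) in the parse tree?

[S [U when cond do [S [M { [L [S [M x = n]]] }]]]]

x = n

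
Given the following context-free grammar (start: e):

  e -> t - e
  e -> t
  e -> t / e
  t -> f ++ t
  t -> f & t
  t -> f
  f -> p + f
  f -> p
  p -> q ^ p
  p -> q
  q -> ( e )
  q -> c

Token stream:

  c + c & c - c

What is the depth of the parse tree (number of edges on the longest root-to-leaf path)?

6

[e [t [f [p [q c]] + [f [p [q c]]]] & [t [f [p [q c]]]]] - [e [t [f [p [q c]]]]]]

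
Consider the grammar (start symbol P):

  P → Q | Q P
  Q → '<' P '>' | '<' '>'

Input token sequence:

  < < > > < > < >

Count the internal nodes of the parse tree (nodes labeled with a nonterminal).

8

[P [Q < [P [Q < >]] >] [P [Q < >] [P [Q < >]]]]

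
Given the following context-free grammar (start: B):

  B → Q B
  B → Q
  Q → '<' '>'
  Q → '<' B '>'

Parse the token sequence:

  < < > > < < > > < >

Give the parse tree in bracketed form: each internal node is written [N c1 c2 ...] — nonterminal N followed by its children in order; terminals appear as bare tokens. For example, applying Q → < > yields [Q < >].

[B [Q < [B [Q < >]] >] [B [Q < [B [Q < >]] >] [B [Q < >]]]]

B
Q B
< B > B
< Q > B
< < > > B
< < > > Q B
< < > > < B > B
< < > > < Q > B
< < > > < < > > B
< < > > < < > > Q
< < > > < < > > < >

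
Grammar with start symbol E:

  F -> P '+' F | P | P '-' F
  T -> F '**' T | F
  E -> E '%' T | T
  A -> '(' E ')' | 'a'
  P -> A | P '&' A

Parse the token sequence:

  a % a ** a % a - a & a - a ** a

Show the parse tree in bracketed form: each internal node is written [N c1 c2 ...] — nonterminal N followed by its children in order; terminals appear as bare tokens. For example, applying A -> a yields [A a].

[E [E [E [T [F [P [A a]]]]] % [T [F [P [A a]]] ** [T [F [P [A a]]]]]] % [T [F [P [A a]] - [F [P [P [A a]] & [A a]] - [F [P [A a]]]]] ** [T [F [P [A a]]]]]]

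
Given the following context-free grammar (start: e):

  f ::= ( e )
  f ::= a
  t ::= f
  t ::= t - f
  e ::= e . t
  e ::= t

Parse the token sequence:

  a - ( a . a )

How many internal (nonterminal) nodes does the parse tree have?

11

[e [t [t [f a]] - [f ( [e [e [t [f a]]] . [t [f a]]] )]]]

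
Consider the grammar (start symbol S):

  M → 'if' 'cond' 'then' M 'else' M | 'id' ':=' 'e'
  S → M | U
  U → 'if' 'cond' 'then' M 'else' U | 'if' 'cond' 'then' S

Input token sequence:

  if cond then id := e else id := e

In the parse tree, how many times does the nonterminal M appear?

3

[S [M if cond then [M id := e] else [M id := e]]]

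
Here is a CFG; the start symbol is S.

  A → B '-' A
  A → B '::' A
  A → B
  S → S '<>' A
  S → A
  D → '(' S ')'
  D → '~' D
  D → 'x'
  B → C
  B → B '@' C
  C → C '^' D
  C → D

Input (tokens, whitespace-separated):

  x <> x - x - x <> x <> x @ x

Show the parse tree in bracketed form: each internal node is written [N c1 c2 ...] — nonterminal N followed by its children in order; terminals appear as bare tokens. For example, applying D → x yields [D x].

[S [S [S [S [A [B [C [D x]]]]] <> [A [B [C [D x]]] - [A [B [C [D x]]] - [A [B [C [D x]]]]]]] <> [A [B [C [D x]]]]] <> [A [B [B [C [D x]]] @ [C [D x]]]]]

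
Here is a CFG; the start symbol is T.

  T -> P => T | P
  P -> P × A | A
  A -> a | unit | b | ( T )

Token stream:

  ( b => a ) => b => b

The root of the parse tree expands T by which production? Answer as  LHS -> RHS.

[T [P [A ( [T [P [A b]] => [T [P [A a]]]] )]] => [T [P [A b]] => [T [P [A b]]]]]

T -> P => T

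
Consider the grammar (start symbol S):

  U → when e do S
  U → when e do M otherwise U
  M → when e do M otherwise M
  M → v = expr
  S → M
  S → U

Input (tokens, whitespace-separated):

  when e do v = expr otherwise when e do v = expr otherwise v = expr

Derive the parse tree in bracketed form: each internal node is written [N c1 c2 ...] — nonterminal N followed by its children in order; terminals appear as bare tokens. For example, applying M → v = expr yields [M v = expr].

S
M
when e do M otherwise M
when e do v = expr otherwise M
when e do v = expr otherwise when e do M otherwise M
when e do v = expr otherwise when e do v = expr otherwise M
when e do v = expr otherwise when e do v = expr otherwise v = expr

[S [M when e do [M v = expr] otherwise [M when e do [M v = expr] otherwise [M v = expr]]]]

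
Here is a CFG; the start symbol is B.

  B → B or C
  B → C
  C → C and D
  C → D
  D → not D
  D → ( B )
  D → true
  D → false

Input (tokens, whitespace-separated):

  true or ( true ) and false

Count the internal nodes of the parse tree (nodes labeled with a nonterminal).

11

[B [B [C [D true]]] or [C [C [D ( [B [C [D true]]] )]] and [D false]]]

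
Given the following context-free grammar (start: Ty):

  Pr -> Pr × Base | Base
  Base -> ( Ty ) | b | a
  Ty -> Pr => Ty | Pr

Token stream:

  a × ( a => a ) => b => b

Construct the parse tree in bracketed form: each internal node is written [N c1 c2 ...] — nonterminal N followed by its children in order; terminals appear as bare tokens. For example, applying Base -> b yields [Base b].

Ty
Pr => Ty
Pr × Base => Ty
Base × Base => Ty
a × Base => Ty
a × ( Ty ) => Ty
a × ( Pr => Ty ) => Ty
a × ( Base => Ty ) => Ty
a × ( a => Ty ) => Ty
a × ( a => Pr ) => Ty
a × ( a => Base ) => Ty
a × ( a => a ) => Ty
a × ( a => a ) => Pr => Ty
a × ( a => a ) => Base => Ty
a × ( a => a ) => b => Ty
a × ( a => a ) => b => Pr
a × ( a => a ) => b => Base
a × ( a => a ) => b => b

[Ty [Pr [Pr [Base a]] × [Base ( [Ty [Pr [Base a]] => [Ty [Pr [Base a]]]] )]] => [Ty [Pr [Base b]] => [Ty [Pr [Base b]]]]]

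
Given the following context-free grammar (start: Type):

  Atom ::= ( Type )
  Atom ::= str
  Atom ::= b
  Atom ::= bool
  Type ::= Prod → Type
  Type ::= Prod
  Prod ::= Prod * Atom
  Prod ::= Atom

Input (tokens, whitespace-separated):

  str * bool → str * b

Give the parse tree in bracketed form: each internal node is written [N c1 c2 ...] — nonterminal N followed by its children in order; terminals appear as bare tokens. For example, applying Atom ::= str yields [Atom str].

[Type [Prod [Prod [Atom str]] * [Atom bool]] → [Type [Prod [Prod [Atom str]] * [Atom b]]]]

Type
Prod → Type
Prod * Atom → Type
Atom * Atom → Type
str * Atom → Type
str * bool → Type
str * bool → Prod
str * bool → Prod * Atom
str * bool → Atom * Atom
str * bool → str * Atom
str * bool → str * b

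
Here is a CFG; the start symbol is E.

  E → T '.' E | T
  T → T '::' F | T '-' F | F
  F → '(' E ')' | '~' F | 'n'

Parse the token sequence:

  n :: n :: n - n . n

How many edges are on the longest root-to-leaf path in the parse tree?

6

[E [T [T [T [T [F n]] :: [F n]] :: [F n]] - [F n]] . [E [T [F n]]]]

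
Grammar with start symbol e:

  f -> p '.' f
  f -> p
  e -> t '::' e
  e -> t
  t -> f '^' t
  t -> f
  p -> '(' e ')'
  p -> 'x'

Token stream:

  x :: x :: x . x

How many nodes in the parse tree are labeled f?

[e [t [f [p x]]] :: [e [t [f [p x]]] :: [e [t [f [p x] . [f [p x]]]]]]]

4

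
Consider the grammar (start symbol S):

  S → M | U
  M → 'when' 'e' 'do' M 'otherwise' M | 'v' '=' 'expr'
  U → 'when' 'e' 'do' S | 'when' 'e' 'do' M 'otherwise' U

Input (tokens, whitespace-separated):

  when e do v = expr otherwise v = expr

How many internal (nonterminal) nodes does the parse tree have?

[S [M when e do [M v = expr] otherwise [M v = expr]]]

4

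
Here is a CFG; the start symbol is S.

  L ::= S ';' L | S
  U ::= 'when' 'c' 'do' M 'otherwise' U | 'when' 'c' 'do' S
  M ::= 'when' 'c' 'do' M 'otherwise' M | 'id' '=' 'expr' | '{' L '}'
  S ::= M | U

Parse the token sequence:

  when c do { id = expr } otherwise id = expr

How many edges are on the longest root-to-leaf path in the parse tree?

[S [M when c do [M { [L [S [M id = expr]]] }] otherwise [M id = expr]]]

6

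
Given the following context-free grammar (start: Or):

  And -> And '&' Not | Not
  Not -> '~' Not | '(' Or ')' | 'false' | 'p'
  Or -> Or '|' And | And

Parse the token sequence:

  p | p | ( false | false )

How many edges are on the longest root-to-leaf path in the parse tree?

7

[Or [Or [Or [And [Not p]]] | [And [Not p]]] | [And [Not ( [Or [Or [And [Not false]]] | [And [Not false]]] )]]]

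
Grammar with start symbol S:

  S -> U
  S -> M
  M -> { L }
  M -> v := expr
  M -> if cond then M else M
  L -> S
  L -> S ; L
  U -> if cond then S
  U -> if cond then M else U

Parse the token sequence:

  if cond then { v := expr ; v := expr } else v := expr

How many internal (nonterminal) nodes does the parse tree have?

[S [M if cond then [M { [L [S [M v := expr]] ; [L [S [M v := expr]]]] }] else [M v := expr]]]

10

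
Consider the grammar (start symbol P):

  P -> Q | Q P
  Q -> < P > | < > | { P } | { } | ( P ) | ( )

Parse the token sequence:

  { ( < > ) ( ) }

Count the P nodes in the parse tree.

[P [Q { [P [Q ( [P [Q < >]] )] [P [Q ( )]]] }]]

4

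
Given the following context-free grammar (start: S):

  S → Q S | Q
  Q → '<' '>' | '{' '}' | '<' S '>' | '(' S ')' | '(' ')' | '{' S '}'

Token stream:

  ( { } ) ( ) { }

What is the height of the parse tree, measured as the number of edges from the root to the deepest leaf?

4

[S [Q ( [S [Q { }]] )] [S [Q ( )] [S [Q { }]]]]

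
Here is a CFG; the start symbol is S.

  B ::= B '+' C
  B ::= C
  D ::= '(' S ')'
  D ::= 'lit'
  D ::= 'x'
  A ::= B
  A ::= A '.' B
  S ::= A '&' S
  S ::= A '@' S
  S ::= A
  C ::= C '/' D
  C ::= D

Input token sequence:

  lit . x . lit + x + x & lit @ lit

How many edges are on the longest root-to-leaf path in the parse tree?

7

[S [A [A [A [B [C [D lit]]]] . [B [C [D x]]]] . [B [B [B [C [D lit]]] + [C [D x]]] + [C [D x]]]] & [S [A [B [C [D lit]]]] @ [S [A [B [C [D lit]]]]]]]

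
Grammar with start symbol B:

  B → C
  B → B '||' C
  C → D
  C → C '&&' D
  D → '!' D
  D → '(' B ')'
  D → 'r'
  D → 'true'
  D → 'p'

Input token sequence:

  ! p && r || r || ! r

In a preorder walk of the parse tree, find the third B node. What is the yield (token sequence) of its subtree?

! p && r

[B [B [B [C [C [D ! [D p]]] && [D r]]] || [C [D r]]] || [C [D ! [D r]]]]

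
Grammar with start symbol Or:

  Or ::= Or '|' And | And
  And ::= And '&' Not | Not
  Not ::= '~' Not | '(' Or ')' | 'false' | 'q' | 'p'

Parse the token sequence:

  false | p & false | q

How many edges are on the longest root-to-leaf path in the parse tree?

5

[Or [Or [Or [And [Not false]]] | [And [And [Not p]] & [Not false]]] | [And [Not q]]]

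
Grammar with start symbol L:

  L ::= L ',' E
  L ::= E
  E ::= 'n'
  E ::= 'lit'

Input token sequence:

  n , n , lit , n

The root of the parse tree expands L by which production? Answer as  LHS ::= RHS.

L ::= L ',' E

[L [L [L [L [E n]] , [E n]] , [E lit]] , [E n]]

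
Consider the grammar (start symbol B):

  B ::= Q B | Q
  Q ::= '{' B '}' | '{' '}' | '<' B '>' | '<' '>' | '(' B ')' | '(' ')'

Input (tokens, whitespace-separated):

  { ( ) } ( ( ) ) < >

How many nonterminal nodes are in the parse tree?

10

[B [Q { [B [Q ( )]] }] [B [Q ( [B [Q ( )]] )] [B [Q < >]]]]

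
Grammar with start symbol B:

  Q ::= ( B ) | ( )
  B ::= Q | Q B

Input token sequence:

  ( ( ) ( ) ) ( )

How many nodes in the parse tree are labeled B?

4

[B [Q ( [B [Q ( )] [B [Q ( )]]] )] [B [Q ( )]]]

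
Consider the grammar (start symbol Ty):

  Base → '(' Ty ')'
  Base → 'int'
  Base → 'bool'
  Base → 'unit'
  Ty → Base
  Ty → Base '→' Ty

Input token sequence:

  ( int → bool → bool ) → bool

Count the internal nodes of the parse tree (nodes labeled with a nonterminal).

10

[Ty [Base ( [Ty [Base int] → [Ty [Base bool] → [Ty [Base bool]]]] )] → [Ty [Base bool]]]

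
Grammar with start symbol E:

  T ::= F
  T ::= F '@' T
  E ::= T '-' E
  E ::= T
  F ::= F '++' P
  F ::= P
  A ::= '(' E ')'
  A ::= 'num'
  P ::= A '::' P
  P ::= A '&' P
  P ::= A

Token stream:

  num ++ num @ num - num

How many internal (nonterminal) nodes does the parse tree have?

17

[E [T [F [F [P [A num]]] ++ [P [A num]]] @ [T [F [P [A num]]]]] - [E [T [F [P [A num]]]]]]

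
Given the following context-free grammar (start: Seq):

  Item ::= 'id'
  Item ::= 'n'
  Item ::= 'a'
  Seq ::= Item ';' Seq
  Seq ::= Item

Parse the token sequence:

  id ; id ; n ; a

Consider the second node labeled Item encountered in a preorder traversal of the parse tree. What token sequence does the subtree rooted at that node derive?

[Seq [Item id] ; [Seq [Item id] ; [Seq [Item n] ; [Seq [Item a]]]]]

id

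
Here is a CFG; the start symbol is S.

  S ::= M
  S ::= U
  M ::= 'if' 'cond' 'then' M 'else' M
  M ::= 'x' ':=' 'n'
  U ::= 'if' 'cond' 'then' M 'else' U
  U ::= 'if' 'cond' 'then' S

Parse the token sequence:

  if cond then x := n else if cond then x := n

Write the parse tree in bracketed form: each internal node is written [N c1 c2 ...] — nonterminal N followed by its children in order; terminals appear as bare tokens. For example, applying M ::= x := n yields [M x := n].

[S [U if cond then [M x := n] else [U if cond then [S [M x := n]]]]]

S
U
if cond then M else U
if cond then x := n else U
if cond then x := n else if cond then S
if cond then x := n else if cond then M
if cond then x := n else if cond then x := n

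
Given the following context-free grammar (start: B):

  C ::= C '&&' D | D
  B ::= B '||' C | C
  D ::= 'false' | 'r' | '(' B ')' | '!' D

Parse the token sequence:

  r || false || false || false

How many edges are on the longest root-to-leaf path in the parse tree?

6

[B [B [B [B [C [D r]]] || [C [D false]]] || [C [D false]]] || [C [D false]]]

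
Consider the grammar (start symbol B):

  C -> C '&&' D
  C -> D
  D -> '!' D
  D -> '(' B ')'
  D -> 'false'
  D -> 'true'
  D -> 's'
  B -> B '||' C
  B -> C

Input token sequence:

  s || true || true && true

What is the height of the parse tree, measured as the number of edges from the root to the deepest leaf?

5

[B [B [B [C [D s]]] || [C [D true]]] || [C [C [D true]] && [D true]]]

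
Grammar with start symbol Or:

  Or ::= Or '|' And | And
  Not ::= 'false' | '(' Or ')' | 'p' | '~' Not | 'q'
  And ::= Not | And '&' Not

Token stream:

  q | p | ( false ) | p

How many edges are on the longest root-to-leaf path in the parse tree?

7

[Or [Or [Or [Or [And [Not q]]] | [And [Not p]]] | [And [Not ( [Or [And [Not false]]] )]]] | [And [Not p]]]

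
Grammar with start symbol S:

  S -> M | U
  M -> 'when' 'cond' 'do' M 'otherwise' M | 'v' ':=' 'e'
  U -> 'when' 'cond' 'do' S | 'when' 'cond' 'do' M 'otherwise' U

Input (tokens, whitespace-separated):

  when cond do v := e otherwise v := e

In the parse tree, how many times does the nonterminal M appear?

3

[S [M when cond do [M v := e] otherwise [M v := e]]]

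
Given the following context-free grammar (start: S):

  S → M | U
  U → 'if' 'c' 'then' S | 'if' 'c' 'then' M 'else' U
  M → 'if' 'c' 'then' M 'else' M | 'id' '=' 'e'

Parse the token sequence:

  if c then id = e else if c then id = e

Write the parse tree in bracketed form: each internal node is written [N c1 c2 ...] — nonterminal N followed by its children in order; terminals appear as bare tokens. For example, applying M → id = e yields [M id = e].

S
U
if c then M else U
if c then id = e else U
if c then id = e else if c then S
if c then id = e else if c then M
if c then id = e else if c then id = e

[S [U if c then [M id = e] else [U if c then [S [M id = e]]]]]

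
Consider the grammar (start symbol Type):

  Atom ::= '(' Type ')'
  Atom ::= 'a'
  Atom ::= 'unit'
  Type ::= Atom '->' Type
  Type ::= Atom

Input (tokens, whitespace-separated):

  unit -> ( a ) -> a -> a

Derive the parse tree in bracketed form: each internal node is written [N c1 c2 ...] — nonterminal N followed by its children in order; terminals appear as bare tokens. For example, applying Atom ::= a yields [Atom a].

[Type [Atom unit] -> [Type [Atom ( [Type [Atom a]] )] -> [Type [Atom a] -> [Type [Atom a]]]]]

Type
Atom -> Type
unit -> Type
unit -> Atom -> Type
unit -> ( Type ) -> Type
unit -> ( Atom ) -> Type
unit -> ( a ) -> Type
unit -> ( a ) -> Atom -> Type
unit -> ( a ) -> a -> Type
unit -> ( a ) -> a -> Atom
unit -> ( a ) -> a -> a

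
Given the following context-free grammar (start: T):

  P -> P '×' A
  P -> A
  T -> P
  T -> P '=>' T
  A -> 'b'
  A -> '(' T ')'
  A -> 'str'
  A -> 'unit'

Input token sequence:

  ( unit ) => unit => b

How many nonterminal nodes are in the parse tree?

[T [P [A ( [T [P [A unit]]] )]] => [T [P [A unit]] => [T [P [A b]]]]]

12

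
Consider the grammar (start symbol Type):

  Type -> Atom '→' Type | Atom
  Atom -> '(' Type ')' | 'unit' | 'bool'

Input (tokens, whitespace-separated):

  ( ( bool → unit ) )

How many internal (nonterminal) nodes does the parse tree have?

[Type [Atom ( [Type [Atom ( [Type [Atom bool] → [Type [Atom unit]]] )]] )]]

8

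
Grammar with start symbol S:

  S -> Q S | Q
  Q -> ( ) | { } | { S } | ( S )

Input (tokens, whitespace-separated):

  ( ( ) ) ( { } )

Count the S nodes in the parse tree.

4

[S [Q ( [S [Q ( )]] )] [S [Q ( [S [Q { }]] )]]]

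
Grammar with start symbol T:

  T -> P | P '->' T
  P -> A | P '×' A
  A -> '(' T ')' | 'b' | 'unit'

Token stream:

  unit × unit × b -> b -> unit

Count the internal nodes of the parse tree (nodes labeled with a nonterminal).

[T [P [P [P [A unit]] × [A unit]] × [A b]] -> [T [P [A b]] -> [T [P [A unit]]]]]

13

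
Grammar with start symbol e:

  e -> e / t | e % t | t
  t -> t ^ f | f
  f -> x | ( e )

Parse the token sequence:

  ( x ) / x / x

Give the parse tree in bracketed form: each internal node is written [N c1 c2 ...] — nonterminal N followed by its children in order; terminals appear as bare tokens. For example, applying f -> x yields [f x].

e
e / t
e / t / t
t / t / t
f / t / t
( e ) / t / t
( t ) / t / t
( f ) / t / t
( x ) / t / t
( x ) / f / t
( x ) / x / t
( x ) / x / f
( x ) / x / x

[e [e [e [t [f ( [e [t [f x]]] )]]] / [t [f x]]] / [t [f x]]]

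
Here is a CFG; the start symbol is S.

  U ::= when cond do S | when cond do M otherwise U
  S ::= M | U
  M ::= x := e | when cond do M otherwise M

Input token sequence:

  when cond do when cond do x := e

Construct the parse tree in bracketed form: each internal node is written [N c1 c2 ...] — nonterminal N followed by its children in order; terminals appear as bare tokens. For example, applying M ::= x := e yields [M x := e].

[S [U when cond do [S [U when cond do [S [M x := e]]]]]]

S
U
when cond do S
when cond do U
when cond do when cond do S
when cond do when cond do M
when cond do when cond do x := e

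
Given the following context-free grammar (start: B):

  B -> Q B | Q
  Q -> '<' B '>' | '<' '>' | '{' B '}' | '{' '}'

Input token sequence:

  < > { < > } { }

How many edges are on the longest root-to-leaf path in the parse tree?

5

[B [Q < >] [B [Q { [B [Q < >]] }] [B [Q { }]]]]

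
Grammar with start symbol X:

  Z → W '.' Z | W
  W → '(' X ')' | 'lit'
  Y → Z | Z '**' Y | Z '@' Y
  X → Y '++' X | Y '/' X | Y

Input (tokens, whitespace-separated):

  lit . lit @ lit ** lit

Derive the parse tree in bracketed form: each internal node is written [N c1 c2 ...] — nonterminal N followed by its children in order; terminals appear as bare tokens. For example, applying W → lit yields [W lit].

X
Y
Z @ Y
W . Z @ Y
lit . Z @ Y
lit . W @ Y
lit . lit @ Y
lit . lit @ Z ** Y
lit . lit @ W ** Y
lit . lit @ lit ** Y
lit . lit @ lit ** Z
lit . lit @ lit ** W
lit . lit @ lit ** lit

[X [Y [Z [W lit] . [Z [W lit]]] @ [Y [Z [W lit]] ** [Y [Z [W lit]]]]]]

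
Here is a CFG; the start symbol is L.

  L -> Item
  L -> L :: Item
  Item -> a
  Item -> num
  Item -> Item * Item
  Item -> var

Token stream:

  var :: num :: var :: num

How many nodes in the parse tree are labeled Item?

4

[L [L [L [L [Item var]] :: [Item num]] :: [Item var]] :: [Item num]]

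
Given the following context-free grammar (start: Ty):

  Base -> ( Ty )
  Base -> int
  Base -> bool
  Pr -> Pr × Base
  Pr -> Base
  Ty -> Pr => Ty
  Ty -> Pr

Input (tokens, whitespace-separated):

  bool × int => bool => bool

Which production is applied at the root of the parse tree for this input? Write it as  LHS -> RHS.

[Ty [Pr [Pr [Base bool]] × [Base int]] => [Ty [Pr [Base bool]] => [Ty [Pr [Base bool]]]]]

Ty -> Pr => Ty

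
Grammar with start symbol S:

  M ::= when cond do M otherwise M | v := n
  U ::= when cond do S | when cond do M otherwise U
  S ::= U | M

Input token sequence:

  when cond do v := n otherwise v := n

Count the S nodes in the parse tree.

1

[S [M when cond do [M v := n] otherwise [M v := n]]]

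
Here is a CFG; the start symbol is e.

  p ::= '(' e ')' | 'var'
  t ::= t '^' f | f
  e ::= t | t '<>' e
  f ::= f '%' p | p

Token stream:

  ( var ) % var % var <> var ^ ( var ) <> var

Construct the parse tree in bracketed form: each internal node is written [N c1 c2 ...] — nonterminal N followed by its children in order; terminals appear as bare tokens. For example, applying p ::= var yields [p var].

[e [t [f [f [f [p ( [e [t [f [p var]]]] )]] % [p var]] % [p var]]] <> [e [t [t [f [p var]]] ^ [f [p ( [e [t [f [p var]]]] )]]] <> [e [t [f [p var]]]]]]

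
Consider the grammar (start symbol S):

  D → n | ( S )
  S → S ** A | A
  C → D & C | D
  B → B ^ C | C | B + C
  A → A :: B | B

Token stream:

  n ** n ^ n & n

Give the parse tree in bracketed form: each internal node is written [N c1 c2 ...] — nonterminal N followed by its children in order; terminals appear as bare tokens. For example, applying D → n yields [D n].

S
S ** A
A ** A
B ** A
C ** A
D ** A
n ** A
n ** B
n ** B ^ C
n ** C ^ C
n ** D ^ C
n ** n ^ C
n ** n ^ D & C
n ** n ^ n & C
n ** n ^ n & D
n ** n ^ n & n

[S [S [A [B [C [D n]]]]] ** [A [B [B [C [D n]]] ^ [C [D n] & [C [D n]]]]]]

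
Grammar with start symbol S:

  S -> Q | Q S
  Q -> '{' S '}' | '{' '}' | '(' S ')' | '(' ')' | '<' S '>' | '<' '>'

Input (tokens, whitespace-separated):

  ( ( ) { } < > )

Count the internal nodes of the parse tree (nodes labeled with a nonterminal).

8

[S [Q ( [S [Q ( )] [S [Q { }] [S [Q < >]]]] )]]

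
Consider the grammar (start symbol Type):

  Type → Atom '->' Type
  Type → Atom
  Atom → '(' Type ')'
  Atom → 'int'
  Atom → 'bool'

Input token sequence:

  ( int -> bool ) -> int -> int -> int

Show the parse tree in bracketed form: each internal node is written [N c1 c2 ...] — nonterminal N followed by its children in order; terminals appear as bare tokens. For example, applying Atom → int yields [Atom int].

Type
Atom -> Type
( Type ) -> Type
( Atom -> Type ) -> Type
( int -> Type ) -> Type
( int -> Atom ) -> Type
( int -> bool ) -> Type
( int -> bool ) -> Atom -> Type
( int -> bool ) -> int -> Type
( int -> bool ) -> int -> Atom -> Type
( int -> bool ) -> int -> int -> Type
( int -> bool ) -> int -> int -> Atom
( int -> bool ) -> int -> int -> int

[Type [Atom ( [Type [Atom int] -> [Type [Atom bool]]] )] -> [Type [Atom int] -> [Type [Atom int] -> [Type [Atom int]]]]]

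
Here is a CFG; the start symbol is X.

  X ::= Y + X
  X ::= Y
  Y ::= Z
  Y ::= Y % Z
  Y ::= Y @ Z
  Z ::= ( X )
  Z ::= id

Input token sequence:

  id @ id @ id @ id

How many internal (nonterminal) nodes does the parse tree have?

9

[X [Y [Y [Y [Y [Z id]] @ [Z id]] @ [Z id]] @ [Z id]]]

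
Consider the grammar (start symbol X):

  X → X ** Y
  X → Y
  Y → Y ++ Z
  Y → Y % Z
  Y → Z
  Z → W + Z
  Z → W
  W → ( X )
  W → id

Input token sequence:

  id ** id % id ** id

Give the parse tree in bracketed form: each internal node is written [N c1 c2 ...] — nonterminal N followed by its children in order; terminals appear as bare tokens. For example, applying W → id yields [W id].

[X [X [X [Y [Z [W id]]]] ** [Y [Y [Z [W id]]] % [Z [W id]]]] ** [Y [Z [W id]]]]

X
X ** Y
X ** Y ** Y
Y ** Y ** Y
Z ** Y ** Y
W ** Y ** Y
id ** Y ** Y
id ** Y % Z ** Y
id ** Z % Z ** Y
id ** W % Z ** Y
id ** id % Z ** Y
id ** id % W ** Y
id ** id % id ** Y
id ** id % id ** Z
id ** id % id ** W
id ** id % id ** id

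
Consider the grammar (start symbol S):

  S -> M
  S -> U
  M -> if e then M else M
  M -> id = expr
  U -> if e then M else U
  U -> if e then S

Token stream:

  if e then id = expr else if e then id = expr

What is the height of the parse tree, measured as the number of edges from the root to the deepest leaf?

[S [U if e then [M id = expr] else [U if e then [S [M id = expr]]]]]

5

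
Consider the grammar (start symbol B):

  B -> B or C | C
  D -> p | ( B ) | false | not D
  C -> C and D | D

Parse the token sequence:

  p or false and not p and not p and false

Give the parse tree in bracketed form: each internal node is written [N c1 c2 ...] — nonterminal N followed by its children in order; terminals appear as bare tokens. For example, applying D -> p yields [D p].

B
B or C
C or C
D or C
p or C
p or C and D
p or C and D and D
p or C and D and D and D
p or D and D and D and D
p or false and D and D and D
p or false and not D and D and D
p or false and not p and D and D
p or false and not p and not D and D
p or false and not p and not p and D
p or false and not p and not p and false

[B [B [C [D p]]] or [C [C [C [C [D false]] and [D not [D p]]] and [D not [D p]]] and [D false]]]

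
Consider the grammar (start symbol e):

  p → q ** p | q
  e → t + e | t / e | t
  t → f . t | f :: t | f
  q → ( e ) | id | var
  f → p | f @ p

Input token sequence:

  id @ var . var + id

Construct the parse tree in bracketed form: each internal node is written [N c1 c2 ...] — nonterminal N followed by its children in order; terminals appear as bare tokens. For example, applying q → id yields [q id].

[e [t [f [f [p [q id]]] @ [p [q var]]] . [t [f [p [q var]]]]] + [e [t [f [p [q id]]]]]]

e
t + e
f . t + e
f @ p . t + e
p @ p . t + e
q @ p . t + e
id @ p . t + e
id @ q . t + e
id @ var . t + e
id @ var . f + e
id @ var . p + e
id @ var . q + e
id @ var . var + e
id @ var . var + t
id @ var . var + f
id @ var . var + p
id @ var . var + q
id @ var . var + id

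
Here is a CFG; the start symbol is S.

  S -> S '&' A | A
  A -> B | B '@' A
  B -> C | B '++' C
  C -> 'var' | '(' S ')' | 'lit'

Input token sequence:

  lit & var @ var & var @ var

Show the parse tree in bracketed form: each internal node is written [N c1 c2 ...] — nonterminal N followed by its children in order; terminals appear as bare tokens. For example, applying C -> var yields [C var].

S
S & A
S & A & A
A & A & A
B & A & A
C & A & A
lit & A & A
lit & B @ A & A
lit & C @ A & A
lit & var @ A & A
lit & var @ B & A
lit & var @ C & A
lit & var @ var & A
lit & var @ var & B @ A
lit & var @ var & C @ A
lit & var @ var & var @ A
lit & var @ var & var @ B
lit & var @ var & var @ C
lit & var @ var & var @ var

[S [S [S [A [B [C lit]]]] & [A [B [C var]] @ [A [B [C var]]]]] & [A [B [C var]] @ [A [B [C var]]]]]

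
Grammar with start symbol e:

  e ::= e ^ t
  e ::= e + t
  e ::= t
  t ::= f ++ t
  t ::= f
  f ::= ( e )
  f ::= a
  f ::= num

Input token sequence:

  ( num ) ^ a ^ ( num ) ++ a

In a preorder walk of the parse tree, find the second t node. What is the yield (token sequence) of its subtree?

num

[e [e [e [t [f ( [e [t [f num]]] )]]] ^ [t [f a]]] ^ [t [f ( [e [t [f num]]] )] ++ [t [f a]]]]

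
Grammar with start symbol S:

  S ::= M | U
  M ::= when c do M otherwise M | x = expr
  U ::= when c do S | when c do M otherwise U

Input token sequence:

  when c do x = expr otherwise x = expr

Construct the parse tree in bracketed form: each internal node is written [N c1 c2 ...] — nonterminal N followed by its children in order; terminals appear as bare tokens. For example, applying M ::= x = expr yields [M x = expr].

[S [M when c do [M x = expr] otherwise [M x = expr]]]

S
M
when c do M otherwise M
when c do x = expr otherwise M
when c do x = expr otherwise x = expr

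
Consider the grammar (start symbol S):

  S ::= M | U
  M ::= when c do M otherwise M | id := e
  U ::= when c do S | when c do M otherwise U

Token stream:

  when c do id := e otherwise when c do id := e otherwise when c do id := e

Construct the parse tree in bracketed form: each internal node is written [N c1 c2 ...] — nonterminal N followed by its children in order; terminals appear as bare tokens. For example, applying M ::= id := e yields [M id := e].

[S [U when c do [M id := e] otherwise [U when c do [M id := e] otherwise [U when c do [S [M id := e]]]]]]

S
U
when c do M otherwise U
when c do id := e otherwise U
when c do id := e otherwise when c do M otherwise U
when c do id := e otherwise when c do id := e otherwise U
when c do id := e otherwise when c do id := e otherwise when c do S
when c do id := e otherwise when c do id := e otherwise when c do M
when c do id := e otherwise when c do id := e otherwise when c do id := e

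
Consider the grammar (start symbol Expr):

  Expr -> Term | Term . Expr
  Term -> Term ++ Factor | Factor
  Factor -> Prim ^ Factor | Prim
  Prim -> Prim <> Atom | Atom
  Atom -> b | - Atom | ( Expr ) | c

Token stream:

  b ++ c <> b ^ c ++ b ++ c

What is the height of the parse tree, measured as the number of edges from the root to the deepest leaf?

8

[Expr [Term [Term [Term [Term [Factor [Prim [Atom b]]]] ++ [Factor [Prim [Prim [Atom c]] <> [Atom b]] ^ [Factor [Prim [Atom c]]]]] ++ [Factor [Prim [Atom b]]]] ++ [Factor [Prim [Atom c]]]]]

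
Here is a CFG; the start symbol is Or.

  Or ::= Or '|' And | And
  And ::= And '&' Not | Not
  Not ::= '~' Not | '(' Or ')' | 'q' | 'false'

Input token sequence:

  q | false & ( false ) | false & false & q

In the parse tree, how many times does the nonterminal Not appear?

7

[Or [Or [Or [And [Not q]]] | [And [And [Not false]] & [Not ( [Or [And [Not false]]] )]]] | [And [And [And [Not false]] & [Not false]] & [Not q]]]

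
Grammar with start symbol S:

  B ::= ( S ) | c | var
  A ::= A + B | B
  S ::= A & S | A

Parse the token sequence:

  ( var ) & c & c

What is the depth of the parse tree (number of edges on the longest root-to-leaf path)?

6

[S [A [B ( [S [A [B var]]] )]] & [S [A [B c]] & [S [A [B c]]]]]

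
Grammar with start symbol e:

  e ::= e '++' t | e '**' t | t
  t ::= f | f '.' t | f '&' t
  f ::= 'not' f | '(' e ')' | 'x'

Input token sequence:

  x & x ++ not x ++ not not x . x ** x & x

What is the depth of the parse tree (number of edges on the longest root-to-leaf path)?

[e [e [e [e [t [f x] & [t [f x]]]] ++ [t [f not [f x]]]] ++ [t [f not [f not [f x]]] . [t [f x]]]] ** [t [f x] & [t [f x]]]]

7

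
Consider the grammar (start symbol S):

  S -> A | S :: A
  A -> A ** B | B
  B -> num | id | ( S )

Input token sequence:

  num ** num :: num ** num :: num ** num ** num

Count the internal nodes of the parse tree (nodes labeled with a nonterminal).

[S [S [S [A [A [B num]] ** [B num]]] :: [A [A [B num]] ** [B num]]] :: [A [A [A [B num]] ** [B num]] ** [B num]]]

17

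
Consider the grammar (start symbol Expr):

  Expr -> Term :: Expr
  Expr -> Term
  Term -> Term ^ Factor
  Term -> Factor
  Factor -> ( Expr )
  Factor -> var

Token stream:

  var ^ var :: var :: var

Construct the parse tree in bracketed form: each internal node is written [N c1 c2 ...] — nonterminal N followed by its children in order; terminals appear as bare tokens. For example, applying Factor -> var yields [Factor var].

Expr
Term :: Expr
Term ^ Factor :: Expr
Factor ^ Factor :: Expr
var ^ Factor :: Expr
var ^ var :: Expr
var ^ var :: Term :: Expr
var ^ var :: Factor :: Expr
var ^ var :: var :: Expr
var ^ var :: var :: Term
var ^ var :: var :: Factor
var ^ var :: var :: var

[Expr [Term [Term [Factor var]] ^ [Factor var]] :: [Expr [Term [Factor var]] :: [Expr [Term [Factor var]]]]]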